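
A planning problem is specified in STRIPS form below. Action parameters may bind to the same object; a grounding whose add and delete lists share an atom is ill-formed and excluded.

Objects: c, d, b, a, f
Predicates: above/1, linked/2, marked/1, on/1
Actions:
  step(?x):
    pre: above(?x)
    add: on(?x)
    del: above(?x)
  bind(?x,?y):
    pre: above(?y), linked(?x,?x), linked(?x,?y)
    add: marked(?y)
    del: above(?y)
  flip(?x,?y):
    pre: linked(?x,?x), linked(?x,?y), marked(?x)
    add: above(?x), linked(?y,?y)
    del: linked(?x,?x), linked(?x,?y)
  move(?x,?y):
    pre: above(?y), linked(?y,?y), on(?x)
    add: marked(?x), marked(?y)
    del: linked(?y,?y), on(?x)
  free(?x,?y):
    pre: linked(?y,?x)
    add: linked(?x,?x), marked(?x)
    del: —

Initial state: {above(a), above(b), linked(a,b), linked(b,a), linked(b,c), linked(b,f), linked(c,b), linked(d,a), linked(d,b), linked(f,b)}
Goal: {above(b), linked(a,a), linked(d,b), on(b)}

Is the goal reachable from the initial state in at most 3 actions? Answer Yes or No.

1. step(b)  →  {above(a), linked(a,b), linked(b,a), linked(b,c), linked(b,f), linked(c,b), linked(d,a), linked(d,b), linked(f,b), on(b)}
2. free(b,c)  →  {above(a), linked(a,b), linked(b,a), linked(b,b), linked(b,c), linked(b,f), linked(c,b), linked(d,a), linked(d,b), linked(f,b), marked(b), on(b)}
3. flip(b,a)  →  {above(a), above(b), linked(a,a), linked(a,b), linked(b,c), linked(b,f), linked(c,b), linked(d,a), linked(d,b), linked(f,b), marked(b), on(b)}
optimal plan length = 3; 3 ≤ 3

Yes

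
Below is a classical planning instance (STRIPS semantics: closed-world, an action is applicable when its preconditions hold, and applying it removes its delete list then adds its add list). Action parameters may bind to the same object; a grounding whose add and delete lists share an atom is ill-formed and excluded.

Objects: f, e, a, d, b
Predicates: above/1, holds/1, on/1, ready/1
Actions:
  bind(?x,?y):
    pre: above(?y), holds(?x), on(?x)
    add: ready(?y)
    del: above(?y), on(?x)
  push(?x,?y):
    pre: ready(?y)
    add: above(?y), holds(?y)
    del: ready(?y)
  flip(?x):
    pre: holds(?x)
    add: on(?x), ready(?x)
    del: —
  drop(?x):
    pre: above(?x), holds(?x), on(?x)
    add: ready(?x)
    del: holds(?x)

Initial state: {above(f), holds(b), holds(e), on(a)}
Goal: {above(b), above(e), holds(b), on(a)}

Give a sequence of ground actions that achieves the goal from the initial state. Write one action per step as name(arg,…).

1. flip(e)  →  {above(f), holds(b), holds(e), on(a), on(e), ready(e)}
2. push(f,e)  →  {above(e), above(f), holds(b), holds(e), on(a), on(e)}
3. flip(b)  →  {above(e), above(f), holds(b), holds(e), on(a), on(b), on(e), ready(b)}
4. push(f,b)  →  {above(b), above(e), above(f), holds(b), holds(e), on(a), on(b), on(e)}

flip(e); push(f,e); flip(b); push(f,b)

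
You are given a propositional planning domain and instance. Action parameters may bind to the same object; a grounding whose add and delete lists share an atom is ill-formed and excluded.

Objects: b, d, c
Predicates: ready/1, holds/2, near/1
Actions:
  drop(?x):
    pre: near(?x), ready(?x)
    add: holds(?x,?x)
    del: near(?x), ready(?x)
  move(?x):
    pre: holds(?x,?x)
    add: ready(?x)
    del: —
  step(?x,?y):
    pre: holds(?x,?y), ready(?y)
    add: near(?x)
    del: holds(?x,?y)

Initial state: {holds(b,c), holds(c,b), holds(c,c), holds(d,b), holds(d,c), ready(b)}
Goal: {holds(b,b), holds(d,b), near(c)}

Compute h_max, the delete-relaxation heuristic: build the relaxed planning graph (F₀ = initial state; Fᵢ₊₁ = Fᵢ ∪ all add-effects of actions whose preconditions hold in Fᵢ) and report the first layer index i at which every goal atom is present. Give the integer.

3

F0 = init (6 atoms)
F1 = F0 ∪ {near(c), near(d), ready(c)}  (9 atoms)
F2 = F1 ∪ {near(b)}  (10 atoms)
F3 = F2 ∪ {holds(b,b)}  (11 atoms)
goal ⊆ F3  ⇒  h_max = 3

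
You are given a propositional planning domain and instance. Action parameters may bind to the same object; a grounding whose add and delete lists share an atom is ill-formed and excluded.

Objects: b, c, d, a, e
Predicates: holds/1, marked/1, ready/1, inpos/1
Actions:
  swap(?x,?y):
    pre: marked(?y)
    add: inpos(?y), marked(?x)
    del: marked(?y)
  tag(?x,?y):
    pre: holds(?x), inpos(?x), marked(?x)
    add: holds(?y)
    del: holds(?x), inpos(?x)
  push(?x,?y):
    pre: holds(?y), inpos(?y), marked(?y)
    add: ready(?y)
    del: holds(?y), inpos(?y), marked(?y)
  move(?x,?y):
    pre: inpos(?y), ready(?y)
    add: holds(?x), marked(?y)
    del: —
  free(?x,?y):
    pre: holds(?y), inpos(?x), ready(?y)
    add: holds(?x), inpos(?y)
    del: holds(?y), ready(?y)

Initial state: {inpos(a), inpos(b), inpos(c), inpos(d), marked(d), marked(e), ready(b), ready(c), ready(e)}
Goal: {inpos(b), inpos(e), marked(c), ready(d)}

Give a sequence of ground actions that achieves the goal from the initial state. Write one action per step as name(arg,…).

1. swap(b,e)  →  {inpos(a), inpos(b), inpos(c), inpos(d), inpos(e), marked(b), marked(d), ready(b), ready(c), ready(e)}
2. move(d,c)  →  {holds(d), inpos(a), inpos(b), inpos(c), inpos(d), inpos(e), marked(b), marked(c), marked(d), ready(b), ready(c), ready(e)}
3. push(b,d)  →  {inpos(a), inpos(b), inpos(c), inpos(e), marked(b), marked(c), ready(b), ready(c), ready(d), ready(e)}

swap(b,e); move(d,c); push(b,d)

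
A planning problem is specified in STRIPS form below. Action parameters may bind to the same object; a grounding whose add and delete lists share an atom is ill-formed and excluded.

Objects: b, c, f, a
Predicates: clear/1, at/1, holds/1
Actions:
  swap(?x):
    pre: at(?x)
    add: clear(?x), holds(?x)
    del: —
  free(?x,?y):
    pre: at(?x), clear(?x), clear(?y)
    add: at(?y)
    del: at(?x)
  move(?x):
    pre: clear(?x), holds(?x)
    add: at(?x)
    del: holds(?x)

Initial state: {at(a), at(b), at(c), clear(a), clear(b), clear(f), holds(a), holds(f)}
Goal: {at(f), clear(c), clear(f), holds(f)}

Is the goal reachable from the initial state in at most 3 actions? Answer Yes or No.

1. swap(c)  →  {at(a), at(b), at(c), clear(a), clear(b), clear(c), clear(f), holds(a), holds(c), holds(f)}
2. free(b,f)  →  {at(a), at(c), at(f), clear(a), clear(b), clear(c), clear(f), holds(a), holds(c), holds(f)}
optimal plan length = 2; 2 ≤ 3

Yes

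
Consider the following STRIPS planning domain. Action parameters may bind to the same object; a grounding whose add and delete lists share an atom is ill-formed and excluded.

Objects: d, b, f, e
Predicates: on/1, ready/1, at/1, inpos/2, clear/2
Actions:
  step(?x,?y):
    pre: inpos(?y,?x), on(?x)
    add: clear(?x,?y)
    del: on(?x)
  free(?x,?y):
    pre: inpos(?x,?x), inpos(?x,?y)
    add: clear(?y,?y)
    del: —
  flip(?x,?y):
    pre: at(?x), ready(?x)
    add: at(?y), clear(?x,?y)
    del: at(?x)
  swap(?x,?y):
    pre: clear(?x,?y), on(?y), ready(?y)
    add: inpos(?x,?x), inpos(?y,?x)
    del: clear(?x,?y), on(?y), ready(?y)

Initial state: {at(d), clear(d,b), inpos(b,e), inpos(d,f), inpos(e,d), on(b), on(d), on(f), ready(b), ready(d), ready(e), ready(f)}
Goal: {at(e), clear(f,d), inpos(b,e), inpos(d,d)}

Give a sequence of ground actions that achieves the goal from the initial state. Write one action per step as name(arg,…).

1. step(f,d)  →  {at(d), clear(d,b), clear(f,d), inpos(b,e), inpos(d,f), inpos(e,d), on(b), on(d), ready(b), ready(d), ready(e), ready(f)}
2. flip(d,e)  →  {at(e), clear(d,b), clear(d,e), clear(f,d), inpos(b,e), inpos(d,f), inpos(e,d), on(b), on(d), ready(b), ready(d), ready(e), ready(f)}
3. swap(d,b)  →  {at(e), clear(d,e), clear(f,d), inpos(b,d), inpos(b,e), inpos(d,d), inpos(d,f), inpos(e,d), on(d), ready(d), ready(e), ready(f)}

step(f,d); flip(d,e); swap(d,b)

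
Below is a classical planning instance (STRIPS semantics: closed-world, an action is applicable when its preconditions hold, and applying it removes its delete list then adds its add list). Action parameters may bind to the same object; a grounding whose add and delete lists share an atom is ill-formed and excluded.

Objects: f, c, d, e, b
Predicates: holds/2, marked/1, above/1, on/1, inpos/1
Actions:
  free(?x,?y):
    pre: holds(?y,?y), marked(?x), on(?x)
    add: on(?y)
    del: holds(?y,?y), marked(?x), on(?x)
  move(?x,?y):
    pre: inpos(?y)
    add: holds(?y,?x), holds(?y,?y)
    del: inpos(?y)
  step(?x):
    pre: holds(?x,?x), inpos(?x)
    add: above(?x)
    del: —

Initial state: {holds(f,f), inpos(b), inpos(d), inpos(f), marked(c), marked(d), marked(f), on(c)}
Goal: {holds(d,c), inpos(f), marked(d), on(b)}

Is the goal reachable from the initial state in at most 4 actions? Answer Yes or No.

1. move(f,b)  →  {holds(b,b), holds(b,f), holds(f,f), inpos(d), inpos(f), marked(c), marked(d), marked(f), on(c)}
2. free(c,b)  →  {holds(b,f), holds(f,f), inpos(d), inpos(f), marked(d), marked(f), on(b)}
3. move(c,d)  →  {holds(b,f), holds(d,c), holds(d,d), holds(f,f), inpos(f), marked(d), marked(f), on(b)}
optimal plan length = 3; 3 ≤ 4

Yes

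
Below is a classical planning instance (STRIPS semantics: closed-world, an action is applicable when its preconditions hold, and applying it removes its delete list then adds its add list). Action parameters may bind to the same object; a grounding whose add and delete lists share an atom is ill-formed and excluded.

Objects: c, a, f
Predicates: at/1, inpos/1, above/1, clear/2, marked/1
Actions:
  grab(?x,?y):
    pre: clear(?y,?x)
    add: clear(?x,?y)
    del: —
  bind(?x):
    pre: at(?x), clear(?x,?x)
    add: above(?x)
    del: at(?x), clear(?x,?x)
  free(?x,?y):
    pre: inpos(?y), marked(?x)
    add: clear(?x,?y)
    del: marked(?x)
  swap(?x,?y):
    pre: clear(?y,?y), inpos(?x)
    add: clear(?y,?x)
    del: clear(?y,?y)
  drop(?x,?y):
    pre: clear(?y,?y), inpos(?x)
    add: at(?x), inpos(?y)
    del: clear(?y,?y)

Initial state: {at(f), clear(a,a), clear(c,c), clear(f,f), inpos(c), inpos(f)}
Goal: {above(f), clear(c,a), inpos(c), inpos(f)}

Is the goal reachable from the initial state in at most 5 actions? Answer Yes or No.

Yes

1. bind(f)  →  {above(f), clear(a,a), clear(c,c), inpos(c), inpos(f)}
2. swap(c,a)  →  {above(f), clear(a,c), clear(c,c), inpos(c), inpos(f)}
3. grab(c,a)  →  {above(f), clear(a,c), clear(c,a), clear(c,c), inpos(c), inpos(f)}
optimal plan length = 3; 3 ≤ 5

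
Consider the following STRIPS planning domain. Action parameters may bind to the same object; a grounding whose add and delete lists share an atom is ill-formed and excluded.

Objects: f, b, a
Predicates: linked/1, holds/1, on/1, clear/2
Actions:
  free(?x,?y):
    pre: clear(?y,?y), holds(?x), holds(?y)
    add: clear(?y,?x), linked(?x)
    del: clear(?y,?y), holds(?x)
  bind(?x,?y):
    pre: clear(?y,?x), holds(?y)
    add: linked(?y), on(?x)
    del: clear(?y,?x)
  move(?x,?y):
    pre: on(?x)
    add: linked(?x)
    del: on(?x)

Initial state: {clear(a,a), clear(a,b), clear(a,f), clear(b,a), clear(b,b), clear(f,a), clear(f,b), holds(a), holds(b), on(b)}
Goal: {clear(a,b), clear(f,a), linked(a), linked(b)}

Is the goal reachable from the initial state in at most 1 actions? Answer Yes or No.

No

1. free(b,a)  →  {clear(a,b), clear(a,f), clear(b,a), clear(b,b), clear(f,a), clear(f,b), holds(a), linked(b), on(b)}
2. bind(f,a)  →  {clear(a,b), clear(b,a), clear(b,b), clear(f,a), clear(f,b), holds(a), linked(a), linked(b), on(b), on(f)}
optimal plan length = 2; 2 > 1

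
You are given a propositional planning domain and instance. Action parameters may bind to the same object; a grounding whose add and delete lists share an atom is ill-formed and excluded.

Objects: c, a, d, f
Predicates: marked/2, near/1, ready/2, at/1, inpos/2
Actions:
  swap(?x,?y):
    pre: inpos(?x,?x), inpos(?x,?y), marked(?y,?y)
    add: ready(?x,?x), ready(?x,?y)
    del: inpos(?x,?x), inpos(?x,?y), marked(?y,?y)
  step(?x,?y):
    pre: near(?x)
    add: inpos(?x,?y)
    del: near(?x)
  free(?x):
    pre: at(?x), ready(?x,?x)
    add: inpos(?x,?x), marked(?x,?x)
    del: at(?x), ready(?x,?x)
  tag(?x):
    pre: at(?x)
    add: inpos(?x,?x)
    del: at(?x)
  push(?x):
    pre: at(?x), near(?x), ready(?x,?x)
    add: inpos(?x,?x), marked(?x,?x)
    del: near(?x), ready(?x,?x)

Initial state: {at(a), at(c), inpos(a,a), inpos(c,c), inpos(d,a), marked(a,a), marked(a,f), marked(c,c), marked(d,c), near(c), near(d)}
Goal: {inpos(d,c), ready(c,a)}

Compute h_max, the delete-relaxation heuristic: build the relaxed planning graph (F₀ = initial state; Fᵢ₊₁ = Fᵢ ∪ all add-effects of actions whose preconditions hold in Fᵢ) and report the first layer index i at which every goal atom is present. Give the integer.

2

F0 = init (11 atoms)
F1 = F0 ∪ {inpos(c,a), inpos(c,d), inpos(c,f), inpos(d,c), inpos(d,d), inpos(d,f), ready(a,a), ready(c,c)}  (19 atoms)
F2 = F1 ∪ {ready(c,a), ready(d,a), ready(d,c), ready(d,d)}  (23 atoms)
goal ⊆ F2  ⇒  h_max = 2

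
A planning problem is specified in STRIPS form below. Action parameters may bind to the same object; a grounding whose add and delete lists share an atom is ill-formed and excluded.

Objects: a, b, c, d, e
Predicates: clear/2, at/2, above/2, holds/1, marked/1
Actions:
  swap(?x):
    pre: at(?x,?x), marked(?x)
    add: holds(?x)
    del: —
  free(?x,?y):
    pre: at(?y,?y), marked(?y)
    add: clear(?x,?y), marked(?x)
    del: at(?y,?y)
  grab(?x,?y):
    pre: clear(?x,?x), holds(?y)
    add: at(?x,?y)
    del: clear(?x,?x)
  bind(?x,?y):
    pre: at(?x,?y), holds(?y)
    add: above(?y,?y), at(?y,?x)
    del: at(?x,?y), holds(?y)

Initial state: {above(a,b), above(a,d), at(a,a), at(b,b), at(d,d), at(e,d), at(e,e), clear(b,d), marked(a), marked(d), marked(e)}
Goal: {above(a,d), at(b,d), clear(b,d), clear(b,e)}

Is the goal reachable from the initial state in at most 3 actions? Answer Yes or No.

No

1. swap(d)  →  {above(a,b), above(a,d), at(a,a), at(b,b), at(d,d), at(e,d), at(e,e), clear(b,d), holds(d), marked(a), marked(d), marked(e)}
2. free(b,e)  →  {above(a,b), above(a,d), at(a,a), at(b,b), at(d,d), at(e,d), clear(b,d), clear(b,e), holds(d), marked(a), marked(b), marked(d), marked(e)}
3. free(b,b)  →  {above(a,b), above(a,d), at(a,a), at(d,d), at(e,d), clear(b,b), clear(b,d), clear(b,e), holds(d), marked(a), marked(b), marked(d), marked(e)}
4. grab(b,d)  →  {above(a,b), above(a,d), at(a,a), at(b,d), at(d,d), at(e,d), clear(b,d), clear(b,e), holds(d), marked(a), marked(b), marked(d), marked(e)}
optimal plan length = 4; 4 > 3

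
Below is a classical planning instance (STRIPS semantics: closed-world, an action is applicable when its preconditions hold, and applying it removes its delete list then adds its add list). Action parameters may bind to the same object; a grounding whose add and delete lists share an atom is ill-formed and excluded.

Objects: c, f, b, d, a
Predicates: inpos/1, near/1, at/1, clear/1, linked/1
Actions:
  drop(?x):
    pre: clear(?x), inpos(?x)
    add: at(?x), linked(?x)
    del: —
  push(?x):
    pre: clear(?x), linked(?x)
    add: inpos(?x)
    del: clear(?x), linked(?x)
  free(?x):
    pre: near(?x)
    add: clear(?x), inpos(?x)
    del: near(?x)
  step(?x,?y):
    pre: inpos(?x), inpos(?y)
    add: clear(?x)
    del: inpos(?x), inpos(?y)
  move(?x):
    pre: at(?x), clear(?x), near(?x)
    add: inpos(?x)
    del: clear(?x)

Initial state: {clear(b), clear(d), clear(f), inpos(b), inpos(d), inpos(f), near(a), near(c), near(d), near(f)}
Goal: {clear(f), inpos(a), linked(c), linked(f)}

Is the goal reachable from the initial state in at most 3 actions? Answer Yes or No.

No

1. drop(f)  →  {at(f), clear(b), clear(d), clear(f), inpos(b), inpos(d), inpos(f), linked(f), near(a), near(c), near(d), near(f)}
2. free(c)  →  {at(f), clear(b), clear(c), clear(d), clear(f), inpos(b), inpos(c), inpos(d), inpos(f), linked(f), near(a), near(d), near(f)}
3. drop(c)  →  {at(c), at(f), clear(b), clear(c), clear(d), clear(f), inpos(b), inpos(c), inpos(d), inpos(f), linked(c), linked(f), near(a), near(d), near(f)}
4. free(a)  →  {at(c), at(f), clear(a), clear(b), clear(c), clear(d), clear(f), inpos(a), inpos(b), inpos(c), inpos(d), inpos(f), linked(c), linked(f), near(d), near(f)}
optimal plan length = 4; 4 > 3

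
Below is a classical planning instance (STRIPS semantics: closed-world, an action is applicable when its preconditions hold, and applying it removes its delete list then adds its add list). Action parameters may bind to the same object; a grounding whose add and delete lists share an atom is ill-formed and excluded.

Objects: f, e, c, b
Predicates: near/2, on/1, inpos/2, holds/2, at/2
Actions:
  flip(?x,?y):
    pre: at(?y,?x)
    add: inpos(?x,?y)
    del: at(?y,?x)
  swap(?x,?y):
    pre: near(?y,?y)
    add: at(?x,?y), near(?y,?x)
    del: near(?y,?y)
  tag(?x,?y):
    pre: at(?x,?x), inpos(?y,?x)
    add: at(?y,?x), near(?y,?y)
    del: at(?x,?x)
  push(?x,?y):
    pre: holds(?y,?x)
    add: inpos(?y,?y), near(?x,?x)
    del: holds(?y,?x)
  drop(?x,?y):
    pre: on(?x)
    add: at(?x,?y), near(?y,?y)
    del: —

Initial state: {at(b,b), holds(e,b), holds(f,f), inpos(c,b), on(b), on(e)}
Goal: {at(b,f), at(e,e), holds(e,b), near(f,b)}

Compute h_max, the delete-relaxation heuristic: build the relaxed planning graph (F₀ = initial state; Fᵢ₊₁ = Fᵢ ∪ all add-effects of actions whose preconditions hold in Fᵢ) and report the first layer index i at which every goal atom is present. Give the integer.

F0 = init (6 atoms)
F1 = F0 ∪ {at(b,c), at(b,e), at(b,f), at(c,b), at(e,b), at(e,c), at(e,e), at(e,f), inpos(b,b), inpos(e,e), inpos(f,f), near(b,b), near(c,c), near(e,e), near(f,f)}  (21 atoms)
F2 = F1 ∪ {at(c,e), at(c,f), at(f,b), at(f,c), at(f,e), inpos(b,c), inpos(b,e), inpos(c,e), inpos(e,b), inpos(f,b), inpos(f,e), near(b,c), near(b,e), near(b,f), near(c,b), near(c,e), near(c,f), near(e,b), near(e,c), near(e,f), near(f,b), near(f,c), near(f,e)}  (44 atoms)
goal ⊆ F2  ⇒  h_max = 2

2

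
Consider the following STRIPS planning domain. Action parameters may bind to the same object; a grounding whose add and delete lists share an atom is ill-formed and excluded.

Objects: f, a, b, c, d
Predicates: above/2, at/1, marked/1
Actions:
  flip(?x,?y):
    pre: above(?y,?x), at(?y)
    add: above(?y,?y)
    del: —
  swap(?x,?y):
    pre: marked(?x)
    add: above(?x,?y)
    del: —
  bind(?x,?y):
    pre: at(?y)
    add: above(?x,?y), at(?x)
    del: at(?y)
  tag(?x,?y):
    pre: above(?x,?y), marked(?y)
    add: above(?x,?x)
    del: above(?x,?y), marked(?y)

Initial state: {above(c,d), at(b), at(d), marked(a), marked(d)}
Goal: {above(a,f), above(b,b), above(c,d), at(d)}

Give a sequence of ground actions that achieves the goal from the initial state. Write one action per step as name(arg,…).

swap(a,f); bind(f,b); bind(b,f); flip(f,b)

1. swap(a,f)  →  {above(a,f), above(c,d), at(b), at(d), marked(a), marked(d)}
2. bind(f,b)  →  {above(a,f), above(c,d), above(f,b), at(d), at(f), marked(a), marked(d)}
3. bind(b,f)  →  {above(a,f), above(b,f), above(c,d), above(f,b), at(b), at(d), marked(a), marked(d)}
4. flip(f,b)  →  {above(a,f), above(b,b), above(b,f), above(c,d), above(f,b), at(b), at(d), marked(a), marked(d)}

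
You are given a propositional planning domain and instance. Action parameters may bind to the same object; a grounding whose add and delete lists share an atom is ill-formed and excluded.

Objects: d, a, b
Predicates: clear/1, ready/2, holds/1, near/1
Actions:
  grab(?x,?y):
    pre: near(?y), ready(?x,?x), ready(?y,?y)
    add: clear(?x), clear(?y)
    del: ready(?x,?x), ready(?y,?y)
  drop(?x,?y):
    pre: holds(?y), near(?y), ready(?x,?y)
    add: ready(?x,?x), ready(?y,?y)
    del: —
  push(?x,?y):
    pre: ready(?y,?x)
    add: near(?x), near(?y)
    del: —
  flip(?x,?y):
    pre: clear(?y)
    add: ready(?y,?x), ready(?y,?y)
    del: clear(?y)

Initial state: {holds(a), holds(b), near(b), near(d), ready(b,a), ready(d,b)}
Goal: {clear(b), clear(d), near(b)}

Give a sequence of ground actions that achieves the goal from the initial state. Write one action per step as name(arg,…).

drop(d,b); grab(d,b)

1. drop(d,b)  →  {holds(a), holds(b), near(b), near(d), ready(b,a), ready(b,b), ready(d,b), ready(d,d)}
2. grab(d,b)  →  {clear(b), clear(d), holds(a), holds(b), near(b), near(d), ready(b,a), ready(d,b)}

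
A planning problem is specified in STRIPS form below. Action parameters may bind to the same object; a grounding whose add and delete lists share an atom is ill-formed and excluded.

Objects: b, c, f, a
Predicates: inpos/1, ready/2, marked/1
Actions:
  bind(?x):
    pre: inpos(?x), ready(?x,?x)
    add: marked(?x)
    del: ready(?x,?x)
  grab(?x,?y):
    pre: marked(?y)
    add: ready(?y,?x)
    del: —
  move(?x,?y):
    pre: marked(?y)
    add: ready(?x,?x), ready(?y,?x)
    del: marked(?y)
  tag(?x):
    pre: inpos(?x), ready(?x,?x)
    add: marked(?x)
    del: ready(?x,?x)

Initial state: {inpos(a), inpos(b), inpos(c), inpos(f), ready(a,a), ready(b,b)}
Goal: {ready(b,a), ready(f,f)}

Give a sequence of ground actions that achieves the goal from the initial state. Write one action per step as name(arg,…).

bind(b); grab(a,b); move(f,b)

1. bind(b)  →  {inpos(a), inpos(b), inpos(c), inpos(f), marked(b), ready(a,a)}
2. grab(a,b)  →  {inpos(a), inpos(b), inpos(c), inpos(f), marked(b), ready(a,a), ready(b,a)}
3. move(f,b)  →  {inpos(a), inpos(b), inpos(c), inpos(f), ready(a,a), ready(b,a), ready(b,f), ready(f,f)}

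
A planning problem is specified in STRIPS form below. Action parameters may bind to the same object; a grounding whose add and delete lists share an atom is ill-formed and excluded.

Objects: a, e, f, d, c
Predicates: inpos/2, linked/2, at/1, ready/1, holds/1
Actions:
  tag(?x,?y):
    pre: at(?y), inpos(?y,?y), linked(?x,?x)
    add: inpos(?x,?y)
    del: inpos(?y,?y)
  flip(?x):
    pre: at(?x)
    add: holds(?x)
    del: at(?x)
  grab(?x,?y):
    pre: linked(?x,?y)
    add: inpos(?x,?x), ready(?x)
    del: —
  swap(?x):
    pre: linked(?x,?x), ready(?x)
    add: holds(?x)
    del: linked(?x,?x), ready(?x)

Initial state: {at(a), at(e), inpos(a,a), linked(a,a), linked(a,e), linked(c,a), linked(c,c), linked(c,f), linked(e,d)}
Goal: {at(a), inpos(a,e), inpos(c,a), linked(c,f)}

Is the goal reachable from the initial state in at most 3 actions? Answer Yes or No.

Yes

1. tag(c,a)  →  {at(a), at(e), inpos(c,a), linked(a,a), linked(a,e), linked(c,a), linked(c,c), linked(c,f), linked(e,d)}
2. grab(e,d)  →  {at(a), at(e), inpos(c,a), inpos(e,e), linked(a,a), linked(a,e), linked(c,a), linked(c,c), linked(c,f), linked(e,d), ready(e)}
3. tag(a,e)  →  {at(a), at(e), inpos(a,e), inpos(c,a), linked(a,a), linked(a,e), linked(c,a), linked(c,c), linked(c,f), linked(e,d), ready(e)}
optimal plan length = 3; 3 ≤ 3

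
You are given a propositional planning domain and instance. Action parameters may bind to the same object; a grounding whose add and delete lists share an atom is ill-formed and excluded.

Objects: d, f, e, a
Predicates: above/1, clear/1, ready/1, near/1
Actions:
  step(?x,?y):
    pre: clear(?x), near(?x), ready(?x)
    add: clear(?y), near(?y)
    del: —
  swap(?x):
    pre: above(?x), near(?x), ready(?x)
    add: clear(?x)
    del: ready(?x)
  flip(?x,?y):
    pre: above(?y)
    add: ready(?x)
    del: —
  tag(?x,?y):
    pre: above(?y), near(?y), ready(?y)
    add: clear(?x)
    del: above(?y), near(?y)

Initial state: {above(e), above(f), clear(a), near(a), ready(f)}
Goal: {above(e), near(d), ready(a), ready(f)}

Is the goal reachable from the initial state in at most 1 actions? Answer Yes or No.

No

1. flip(a,f)  →  {above(e), above(f), clear(a), near(a), ready(a), ready(f)}
2. step(a,d)  →  {above(e), above(f), clear(a), clear(d), near(a), near(d), ready(a), ready(f)}
optimal plan length = 2; 2 > 1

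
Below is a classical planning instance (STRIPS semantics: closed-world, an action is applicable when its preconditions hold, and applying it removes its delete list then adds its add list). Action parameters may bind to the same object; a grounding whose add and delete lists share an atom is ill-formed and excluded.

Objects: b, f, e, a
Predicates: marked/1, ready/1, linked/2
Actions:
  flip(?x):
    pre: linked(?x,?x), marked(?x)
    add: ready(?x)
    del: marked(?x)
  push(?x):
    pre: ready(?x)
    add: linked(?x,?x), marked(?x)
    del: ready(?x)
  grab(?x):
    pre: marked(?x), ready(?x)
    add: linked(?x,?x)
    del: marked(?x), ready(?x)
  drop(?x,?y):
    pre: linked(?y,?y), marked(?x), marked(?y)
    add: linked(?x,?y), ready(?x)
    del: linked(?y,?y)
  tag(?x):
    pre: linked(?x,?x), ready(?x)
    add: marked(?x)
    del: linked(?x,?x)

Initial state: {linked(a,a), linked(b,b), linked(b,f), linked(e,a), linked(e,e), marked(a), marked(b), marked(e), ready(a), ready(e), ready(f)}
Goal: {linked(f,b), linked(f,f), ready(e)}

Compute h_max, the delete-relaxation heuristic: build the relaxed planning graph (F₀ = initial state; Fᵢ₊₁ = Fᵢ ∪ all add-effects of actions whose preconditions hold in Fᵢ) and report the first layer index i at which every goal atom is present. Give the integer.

2

F0 = init (11 atoms)
F1 = F0 ∪ {linked(a,b), linked(a,e), linked(b,a), linked(b,e), linked(e,b), linked(f,f), marked(f), ready(b)}  (19 atoms)
F2 = F1 ∪ {linked(a,f), linked(e,f), linked(f,a), linked(f,b), linked(f,e)}  (24 atoms)
goal ⊆ F2  ⇒  h_max = 2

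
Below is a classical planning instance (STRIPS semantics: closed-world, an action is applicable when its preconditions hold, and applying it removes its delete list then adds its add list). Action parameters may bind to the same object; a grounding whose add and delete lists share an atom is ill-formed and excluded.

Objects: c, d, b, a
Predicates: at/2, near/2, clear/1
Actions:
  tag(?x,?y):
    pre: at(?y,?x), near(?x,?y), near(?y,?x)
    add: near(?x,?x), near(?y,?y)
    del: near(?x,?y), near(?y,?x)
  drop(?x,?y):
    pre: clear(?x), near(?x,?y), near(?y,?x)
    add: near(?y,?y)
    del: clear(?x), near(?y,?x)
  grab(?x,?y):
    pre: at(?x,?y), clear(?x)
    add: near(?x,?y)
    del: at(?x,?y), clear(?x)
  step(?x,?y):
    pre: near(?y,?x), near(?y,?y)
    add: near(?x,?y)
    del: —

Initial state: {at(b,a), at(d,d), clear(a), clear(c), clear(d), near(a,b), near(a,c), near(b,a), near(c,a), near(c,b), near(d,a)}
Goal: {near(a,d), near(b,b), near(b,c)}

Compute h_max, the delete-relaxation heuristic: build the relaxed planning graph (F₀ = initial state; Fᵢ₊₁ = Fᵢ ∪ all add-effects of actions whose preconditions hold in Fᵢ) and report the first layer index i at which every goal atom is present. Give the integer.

2

F0 = init (11 atoms)
F1 = F0 ∪ {near(a,a), near(b,b), near(c,c), near(d,d)}  (15 atoms)
F2 = F1 ∪ {near(a,d), near(b,c)}  (17 atoms)
goal ⊆ F2  ⇒  h_max = 2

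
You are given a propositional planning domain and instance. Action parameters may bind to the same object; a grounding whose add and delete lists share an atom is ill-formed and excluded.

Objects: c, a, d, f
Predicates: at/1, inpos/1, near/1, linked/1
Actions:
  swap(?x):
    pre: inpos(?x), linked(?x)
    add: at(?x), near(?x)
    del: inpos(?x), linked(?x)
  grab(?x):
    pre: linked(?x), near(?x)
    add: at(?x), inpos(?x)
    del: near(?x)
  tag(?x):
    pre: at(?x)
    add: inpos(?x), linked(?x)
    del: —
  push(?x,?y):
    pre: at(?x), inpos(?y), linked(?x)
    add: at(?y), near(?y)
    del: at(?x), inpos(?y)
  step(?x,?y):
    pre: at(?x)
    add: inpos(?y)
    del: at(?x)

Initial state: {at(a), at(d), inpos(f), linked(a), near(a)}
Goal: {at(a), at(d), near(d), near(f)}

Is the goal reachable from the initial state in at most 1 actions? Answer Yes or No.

1. tag(d)  →  {at(a), at(d), inpos(d), inpos(f), linked(a), linked(d), near(a)}
2. push(d,f)  →  {at(a), at(f), inpos(d), linked(a), linked(d), near(a), near(f)}
3. swap(d)  →  {at(a), at(d), at(f), linked(a), near(a), near(d), near(f)}
optimal plan length = 3; 3 > 1

No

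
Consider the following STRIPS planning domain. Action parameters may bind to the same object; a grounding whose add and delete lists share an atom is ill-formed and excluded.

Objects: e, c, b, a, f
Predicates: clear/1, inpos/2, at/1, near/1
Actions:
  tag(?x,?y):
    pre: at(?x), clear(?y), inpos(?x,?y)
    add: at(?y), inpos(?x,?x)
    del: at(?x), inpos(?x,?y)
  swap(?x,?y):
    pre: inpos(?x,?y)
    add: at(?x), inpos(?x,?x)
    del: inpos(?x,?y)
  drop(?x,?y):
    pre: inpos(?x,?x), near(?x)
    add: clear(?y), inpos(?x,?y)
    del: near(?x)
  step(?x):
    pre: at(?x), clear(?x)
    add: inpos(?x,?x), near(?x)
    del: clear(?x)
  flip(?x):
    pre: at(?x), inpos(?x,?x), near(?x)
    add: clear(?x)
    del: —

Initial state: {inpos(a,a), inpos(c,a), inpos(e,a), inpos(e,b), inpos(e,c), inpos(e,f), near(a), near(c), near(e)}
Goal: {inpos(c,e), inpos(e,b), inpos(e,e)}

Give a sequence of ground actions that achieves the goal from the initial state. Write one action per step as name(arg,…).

swap(e,c); swap(c,a); drop(c,e)

1. swap(e,c)  →  {at(e), inpos(a,a), inpos(c,a), inpos(e,a), inpos(e,b), inpos(e,e), inpos(e,f), near(a), near(c), near(e)}
2. swap(c,a)  →  {at(c), at(e), inpos(a,a), inpos(c,c), inpos(e,a), inpos(e,b), inpos(e,e), inpos(e,f), near(a), near(c), near(e)}
3. drop(c,e)  →  {at(c), at(e), clear(e), inpos(a,a), inpos(c,c), inpos(c,e), inpos(e,a), inpos(e,b), inpos(e,e), inpos(e,f), near(a), near(e)}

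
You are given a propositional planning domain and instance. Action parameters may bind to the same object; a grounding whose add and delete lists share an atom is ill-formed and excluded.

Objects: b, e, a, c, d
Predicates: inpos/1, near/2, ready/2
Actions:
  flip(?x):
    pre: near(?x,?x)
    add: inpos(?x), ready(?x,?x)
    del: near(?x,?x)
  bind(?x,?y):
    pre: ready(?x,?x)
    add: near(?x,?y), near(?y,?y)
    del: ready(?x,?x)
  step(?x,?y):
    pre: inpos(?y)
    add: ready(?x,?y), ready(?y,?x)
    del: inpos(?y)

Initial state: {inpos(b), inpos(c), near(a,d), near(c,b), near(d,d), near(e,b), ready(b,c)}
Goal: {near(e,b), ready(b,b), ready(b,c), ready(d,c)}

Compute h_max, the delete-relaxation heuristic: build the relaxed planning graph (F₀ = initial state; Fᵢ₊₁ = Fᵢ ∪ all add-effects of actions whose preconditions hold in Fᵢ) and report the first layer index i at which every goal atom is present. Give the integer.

F0 = init (7 atoms)
F1 = F0 ∪ {inpos(d), ready(a,b), ready(a,c), ready(b,a), ready(b,b), ready(b,d), ready(b,e), ready(c,a), ready(c,b), ready(c,c), ready(c,d), ready(c,e), ready(d,b), ready(d,c), ready(d,d), ready(e,b), ready(e,c)}  (24 atoms)
goal ⊆ F1  ⇒  h_max = 1

1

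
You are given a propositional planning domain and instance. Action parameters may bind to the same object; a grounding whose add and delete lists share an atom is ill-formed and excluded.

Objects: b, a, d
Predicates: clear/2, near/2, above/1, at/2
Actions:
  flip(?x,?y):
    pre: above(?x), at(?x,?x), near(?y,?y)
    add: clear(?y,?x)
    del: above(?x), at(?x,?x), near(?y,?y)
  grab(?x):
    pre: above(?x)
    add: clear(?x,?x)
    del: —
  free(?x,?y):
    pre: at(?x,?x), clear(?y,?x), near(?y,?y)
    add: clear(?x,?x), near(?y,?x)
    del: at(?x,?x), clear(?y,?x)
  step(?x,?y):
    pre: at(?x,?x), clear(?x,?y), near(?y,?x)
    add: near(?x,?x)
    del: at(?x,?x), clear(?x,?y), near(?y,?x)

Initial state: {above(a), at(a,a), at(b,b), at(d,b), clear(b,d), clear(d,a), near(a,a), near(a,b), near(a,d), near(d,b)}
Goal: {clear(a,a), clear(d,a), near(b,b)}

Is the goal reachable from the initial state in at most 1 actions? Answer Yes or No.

1. flip(a,a)  →  {at(b,b), at(d,b), clear(a,a), clear(b,d), clear(d,a), near(a,b), near(a,d), near(d,b)}
2. step(b,d)  →  {at(d,b), clear(a,a), clear(d,a), near(a,b), near(a,d), near(b,b)}
optimal plan length = 2; 2 > 1

No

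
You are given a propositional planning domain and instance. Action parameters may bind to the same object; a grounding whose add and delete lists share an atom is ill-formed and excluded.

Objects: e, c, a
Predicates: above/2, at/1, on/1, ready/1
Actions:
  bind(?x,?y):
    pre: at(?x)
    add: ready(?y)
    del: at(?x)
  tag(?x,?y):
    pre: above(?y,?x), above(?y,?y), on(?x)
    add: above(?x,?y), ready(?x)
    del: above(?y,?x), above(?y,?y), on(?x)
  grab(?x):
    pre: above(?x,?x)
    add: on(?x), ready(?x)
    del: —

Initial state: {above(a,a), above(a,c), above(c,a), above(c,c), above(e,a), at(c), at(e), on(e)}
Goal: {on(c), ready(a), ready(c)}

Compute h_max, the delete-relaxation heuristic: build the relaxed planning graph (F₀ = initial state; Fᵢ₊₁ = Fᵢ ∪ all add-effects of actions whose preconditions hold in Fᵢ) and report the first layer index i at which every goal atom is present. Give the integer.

F0 = init (8 atoms)
F1 = F0 ∪ {on(a), on(c), ready(a), ready(c), ready(e)}  (13 atoms)
goal ⊆ F1  ⇒  h_max = 1

1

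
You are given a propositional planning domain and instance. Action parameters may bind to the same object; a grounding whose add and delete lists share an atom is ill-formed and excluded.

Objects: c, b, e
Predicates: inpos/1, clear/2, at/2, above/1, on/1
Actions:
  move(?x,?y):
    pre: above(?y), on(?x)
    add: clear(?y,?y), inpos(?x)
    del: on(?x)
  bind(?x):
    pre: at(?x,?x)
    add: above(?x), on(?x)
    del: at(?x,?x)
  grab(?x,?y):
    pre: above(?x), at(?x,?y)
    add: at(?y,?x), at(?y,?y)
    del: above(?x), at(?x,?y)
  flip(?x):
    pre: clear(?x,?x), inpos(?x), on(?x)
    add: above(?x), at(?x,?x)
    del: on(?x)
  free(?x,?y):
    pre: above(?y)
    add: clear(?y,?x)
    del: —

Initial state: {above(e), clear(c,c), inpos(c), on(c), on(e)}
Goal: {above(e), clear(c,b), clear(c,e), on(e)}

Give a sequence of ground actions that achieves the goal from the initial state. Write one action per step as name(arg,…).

1. flip(c)  →  {above(c), above(e), at(c,c), clear(c,c), inpos(c), on(e)}
2. free(b,c)  →  {above(c), above(e), at(c,c), clear(c,b), clear(c,c), inpos(c), on(e)}
3. free(e,c)  →  {above(c), above(e), at(c,c), clear(c,b), clear(c,c), clear(c,e), inpos(c), on(e)}

flip(c); free(b,c); free(e,c)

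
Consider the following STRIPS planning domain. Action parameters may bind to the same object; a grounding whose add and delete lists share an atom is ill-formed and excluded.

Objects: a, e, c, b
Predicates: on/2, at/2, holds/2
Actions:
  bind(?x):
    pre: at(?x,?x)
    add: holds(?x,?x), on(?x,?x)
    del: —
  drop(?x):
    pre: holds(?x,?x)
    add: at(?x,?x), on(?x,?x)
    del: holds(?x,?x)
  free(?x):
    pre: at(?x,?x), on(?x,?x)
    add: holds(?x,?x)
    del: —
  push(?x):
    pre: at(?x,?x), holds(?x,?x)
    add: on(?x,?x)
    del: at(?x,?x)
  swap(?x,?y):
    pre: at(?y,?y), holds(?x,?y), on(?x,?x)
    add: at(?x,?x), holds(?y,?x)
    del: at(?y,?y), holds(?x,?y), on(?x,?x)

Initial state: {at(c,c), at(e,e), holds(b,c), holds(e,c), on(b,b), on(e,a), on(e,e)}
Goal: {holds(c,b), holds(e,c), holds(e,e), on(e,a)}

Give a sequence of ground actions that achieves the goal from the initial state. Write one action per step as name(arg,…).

bind(e); swap(b,c)

1. bind(e)  →  {at(c,c), at(e,e), holds(b,c), holds(e,c), holds(e,e), on(b,b), on(e,a), on(e,e)}
2. swap(b,c)  →  {at(b,b), at(e,e), holds(c,b), holds(e,c), holds(e,e), on(e,a), on(e,e)}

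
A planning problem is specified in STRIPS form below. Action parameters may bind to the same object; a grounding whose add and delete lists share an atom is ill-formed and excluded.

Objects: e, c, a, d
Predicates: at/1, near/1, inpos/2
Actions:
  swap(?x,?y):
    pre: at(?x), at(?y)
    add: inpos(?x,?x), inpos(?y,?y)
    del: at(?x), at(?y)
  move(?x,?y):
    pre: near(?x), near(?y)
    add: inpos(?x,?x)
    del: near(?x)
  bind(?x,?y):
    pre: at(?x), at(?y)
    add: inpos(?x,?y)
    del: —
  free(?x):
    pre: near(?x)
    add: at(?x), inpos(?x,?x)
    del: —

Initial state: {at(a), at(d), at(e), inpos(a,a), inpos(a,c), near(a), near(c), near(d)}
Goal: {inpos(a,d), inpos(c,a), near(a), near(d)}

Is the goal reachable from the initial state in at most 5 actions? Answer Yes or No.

Yes

1. bind(a,d)  →  {at(a), at(d), at(e), inpos(a,a), inpos(a,c), inpos(a,d), near(a), near(c), near(d)}
2. free(c)  →  {at(a), at(c), at(d), at(e), inpos(a,a), inpos(a,c), inpos(a,d), inpos(c,c), near(a), near(c), near(d)}
3. bind(c,a)  →  {at(a), at(c), at(d), at(e), inpos(a,a), inpos(a,c), inpos(a,d), inpos(c,a), inpos(c,c), near(a), near(c), near(d)}
optimal plan length = 3; 3 ≤ 5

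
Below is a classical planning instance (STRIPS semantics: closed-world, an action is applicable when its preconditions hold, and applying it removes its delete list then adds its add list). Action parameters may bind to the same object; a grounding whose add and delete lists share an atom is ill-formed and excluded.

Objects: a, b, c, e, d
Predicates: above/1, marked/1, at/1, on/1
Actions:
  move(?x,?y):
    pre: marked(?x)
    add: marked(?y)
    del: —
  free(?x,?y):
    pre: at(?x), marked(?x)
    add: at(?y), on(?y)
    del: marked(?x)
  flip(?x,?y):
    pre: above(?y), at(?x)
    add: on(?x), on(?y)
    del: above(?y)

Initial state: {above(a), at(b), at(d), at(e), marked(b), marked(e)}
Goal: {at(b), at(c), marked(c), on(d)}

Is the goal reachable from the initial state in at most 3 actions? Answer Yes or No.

Yes

1. move(b,c)  →  {above(a), at(b), at(d), at(e), marked(b), marked(c), marked(e)}
2. free(b,c)  →  {above(a), at(b), at(c), at(d), at(e), marked(c), marked(e), on(c)}
3. free(e,d)  →  {above(a), at(b), at(c), at(d), at(e), marked(c), on(c), on(d)}
optimal plan length = 3; 3 ≤ 3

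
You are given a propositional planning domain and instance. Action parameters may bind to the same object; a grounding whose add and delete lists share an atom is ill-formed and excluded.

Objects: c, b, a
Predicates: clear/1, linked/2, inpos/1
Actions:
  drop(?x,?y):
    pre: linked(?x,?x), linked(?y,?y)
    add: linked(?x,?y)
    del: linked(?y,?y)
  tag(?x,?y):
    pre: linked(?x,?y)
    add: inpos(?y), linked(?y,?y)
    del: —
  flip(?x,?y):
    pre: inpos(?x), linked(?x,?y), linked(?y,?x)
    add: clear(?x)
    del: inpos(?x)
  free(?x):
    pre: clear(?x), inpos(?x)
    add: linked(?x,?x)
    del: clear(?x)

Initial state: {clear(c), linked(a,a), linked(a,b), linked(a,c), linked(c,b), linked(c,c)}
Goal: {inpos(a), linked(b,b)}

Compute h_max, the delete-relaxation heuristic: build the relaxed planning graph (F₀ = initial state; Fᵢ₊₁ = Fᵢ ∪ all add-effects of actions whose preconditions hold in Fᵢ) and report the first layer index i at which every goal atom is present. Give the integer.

1

F0 = init (6 atoms)
F1 = F0 ∪ {inpos(a), inpos(b), inpos(c), linked(b,b), linked(c,a)}  (11 atoms)
goal ⊆ F1  ⇒  h_max = 1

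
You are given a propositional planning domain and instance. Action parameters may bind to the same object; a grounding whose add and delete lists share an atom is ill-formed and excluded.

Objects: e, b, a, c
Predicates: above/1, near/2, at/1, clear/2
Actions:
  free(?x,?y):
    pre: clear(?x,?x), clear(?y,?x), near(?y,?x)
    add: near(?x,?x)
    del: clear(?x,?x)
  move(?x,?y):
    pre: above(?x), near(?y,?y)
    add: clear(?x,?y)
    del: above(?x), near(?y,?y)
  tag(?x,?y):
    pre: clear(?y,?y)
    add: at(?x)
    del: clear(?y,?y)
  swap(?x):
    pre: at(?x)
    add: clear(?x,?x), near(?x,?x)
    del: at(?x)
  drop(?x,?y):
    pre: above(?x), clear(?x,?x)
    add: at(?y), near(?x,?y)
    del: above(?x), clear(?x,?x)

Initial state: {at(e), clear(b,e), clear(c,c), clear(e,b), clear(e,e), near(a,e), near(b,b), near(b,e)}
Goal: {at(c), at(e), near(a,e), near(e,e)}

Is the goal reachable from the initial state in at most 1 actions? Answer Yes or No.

1. free(e,b)  →  {at(e), clear(b,e), clear(c,c), clear(e,b), near(a,e), near(b,b), near(b,e), near(e,e)}
2. tag(c,c)  →  {at(c), at(e), clear(b,e), clear(e,b), near(a,e), near(b,b), near(b,e), near(e,e)}
optimal plan length = 2; 2 > 1

No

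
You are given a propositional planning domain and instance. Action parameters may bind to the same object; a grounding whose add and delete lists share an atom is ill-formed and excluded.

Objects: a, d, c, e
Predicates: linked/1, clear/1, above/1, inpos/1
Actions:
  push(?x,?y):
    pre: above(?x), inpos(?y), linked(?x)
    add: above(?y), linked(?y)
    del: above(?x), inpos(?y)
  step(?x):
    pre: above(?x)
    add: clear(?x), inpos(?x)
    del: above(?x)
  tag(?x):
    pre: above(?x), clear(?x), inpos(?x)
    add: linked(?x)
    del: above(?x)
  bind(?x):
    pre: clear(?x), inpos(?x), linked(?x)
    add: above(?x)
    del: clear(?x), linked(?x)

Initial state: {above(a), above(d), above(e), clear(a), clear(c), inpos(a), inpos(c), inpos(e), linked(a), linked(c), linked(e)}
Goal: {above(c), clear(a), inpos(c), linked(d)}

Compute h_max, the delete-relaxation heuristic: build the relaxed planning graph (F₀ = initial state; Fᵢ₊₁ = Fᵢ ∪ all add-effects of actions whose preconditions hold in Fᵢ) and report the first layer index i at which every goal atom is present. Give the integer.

F0 = init (11 atoms)
F1 = F0 ∪ {above(c), clear(d), clear(e), inpos(d)}  (15 atoms)
F2 = F1 ∪ {linked(d)}  (16 atoms)
goal ⊆ F2  ⇒  h_max = 2

2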